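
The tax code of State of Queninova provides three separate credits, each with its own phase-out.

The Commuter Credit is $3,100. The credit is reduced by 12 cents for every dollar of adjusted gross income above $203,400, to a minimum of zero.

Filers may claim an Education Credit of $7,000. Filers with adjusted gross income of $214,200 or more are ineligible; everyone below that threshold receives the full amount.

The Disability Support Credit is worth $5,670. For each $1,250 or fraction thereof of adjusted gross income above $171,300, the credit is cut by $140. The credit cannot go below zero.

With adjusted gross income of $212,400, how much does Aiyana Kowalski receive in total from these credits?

$10,070

Commuter Credit: 12% of the $9,000 excess over $203,400 is $1,080; credit = $3,100 − $1,080 = $2,020.
Education Credit: $212,400 is below the $214,200 cutoff, so the full $7,000 applies.
Disability Support Credit: income exceeds $171,300 by $41,100, which is 33 full-or-partial $1,250 increments; reduction = 33 × $140 = $4,620, leaving $1,050.
Total: $2,020 + $7,000 + $1,050 = $10,070.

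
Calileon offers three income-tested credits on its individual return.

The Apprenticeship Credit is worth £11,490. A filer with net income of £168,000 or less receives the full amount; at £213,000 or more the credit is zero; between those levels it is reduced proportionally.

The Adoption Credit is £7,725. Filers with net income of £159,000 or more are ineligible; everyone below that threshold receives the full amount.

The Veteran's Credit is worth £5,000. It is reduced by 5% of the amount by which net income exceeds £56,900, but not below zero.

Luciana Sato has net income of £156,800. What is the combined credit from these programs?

£19,220

Apprenticeship Credit: £156,800 is at or below the £168,000 threshold, so the full £11,490 applies.
Adoption Credit: £156,800 is below the £159,000 cutoff, so the full £7,725 applies.
Veteran's Credit: 5% of the £99,900 excess over £56,900 is £4,995; credit = £5,000 − £4,995 = £5.
Total: £11,490 + £7,725 + £5 = £19,220.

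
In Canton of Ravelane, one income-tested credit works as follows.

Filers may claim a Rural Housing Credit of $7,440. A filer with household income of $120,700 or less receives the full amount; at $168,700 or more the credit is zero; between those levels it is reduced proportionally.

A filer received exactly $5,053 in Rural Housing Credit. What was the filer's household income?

$136,100

$5,053 is 5,053/7,440 of the full $7,440, so 2,387/7,440 of the $48,000 range has been used: income = $120,700 + $48,000 × 2,387/7,440 = $136,100.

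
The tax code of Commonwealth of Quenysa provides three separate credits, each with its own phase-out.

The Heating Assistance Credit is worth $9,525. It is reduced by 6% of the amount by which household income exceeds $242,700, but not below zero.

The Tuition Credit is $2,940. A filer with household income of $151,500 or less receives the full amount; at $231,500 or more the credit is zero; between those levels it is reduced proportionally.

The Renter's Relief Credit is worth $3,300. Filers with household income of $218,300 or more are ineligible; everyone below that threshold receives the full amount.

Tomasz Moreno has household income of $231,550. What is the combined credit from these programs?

Heating Assistance Credit: $231,550 is at or below the $242,700 threshold, so the full $9,525 applies.
Tuition Credit: $231,550 is at or above $231,500, so the credit is $0.
Renter's Relief Credit: $231,550 meets or exceeds the $218,300 cutoff, so the credit is $0.
Total: $9,525 + $0 + $0 = $9,525.

$9,525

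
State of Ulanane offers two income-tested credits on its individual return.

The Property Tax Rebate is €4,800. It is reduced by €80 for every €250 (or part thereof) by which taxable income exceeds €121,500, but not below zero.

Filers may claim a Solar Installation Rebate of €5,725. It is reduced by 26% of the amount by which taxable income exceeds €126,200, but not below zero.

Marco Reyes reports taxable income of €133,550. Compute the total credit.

€4,694

Property Tax Rebate: income exceeds €121,500 by €12,050, which is 49 full-or-partial €250 increments; reduction = 49 × €80 = €3,920, leaving €880.
Solar Installation Rebate: 26% of the €7,350 excess over €126,200 is €1,911; credit = €5,725 − €1,911 = €3,814.
Total: €880 + €3,814 = €4,694.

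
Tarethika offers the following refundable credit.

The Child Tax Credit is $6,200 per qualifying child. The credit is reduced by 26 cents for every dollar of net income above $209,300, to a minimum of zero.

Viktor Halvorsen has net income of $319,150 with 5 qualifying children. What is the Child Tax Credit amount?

$2,439

Child Tax Credit: base = 5 × $6,200 = $31,000. 26% of the $109,850 excess over $209,300 is $28,561; credit = $31,000 − $28,561 = $2,439.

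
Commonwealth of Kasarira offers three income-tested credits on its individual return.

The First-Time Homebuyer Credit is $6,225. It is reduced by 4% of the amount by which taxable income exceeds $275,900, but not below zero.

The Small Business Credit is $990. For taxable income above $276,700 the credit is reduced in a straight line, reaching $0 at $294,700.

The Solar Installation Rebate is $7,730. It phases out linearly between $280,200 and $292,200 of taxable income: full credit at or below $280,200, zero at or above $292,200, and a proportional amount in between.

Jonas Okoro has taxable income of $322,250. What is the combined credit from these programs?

$4,371

First-Time Homebuyer Credit: 4% of the $46,350 excess over $275,900 is $1,854; credit = $6,225 − $1,854 = $4,371.
Small Business Credit: $322,250 is at or above $294,700, so the credit is $0.
Solar Installation Rebate: $322,250 is at or above $292,200, so the credit is $0.
Total: $4,371 + $0 + $0 = $4,371.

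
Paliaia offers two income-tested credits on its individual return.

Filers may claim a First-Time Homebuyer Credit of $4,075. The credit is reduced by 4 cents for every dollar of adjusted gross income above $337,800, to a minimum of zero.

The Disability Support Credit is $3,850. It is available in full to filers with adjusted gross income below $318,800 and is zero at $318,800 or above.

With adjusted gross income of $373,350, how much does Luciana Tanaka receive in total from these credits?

$2,653

First-Time Homebuyer Credit: 4% of the $35,550 excess over $337,800 is $1,422; credit = $4,075 − $1,422 = $2,653.
Disability Support Credit: $373,350 meets or exceeds the $318,800 cutoff, so the credit is $0.
Total: $2,653 + $0 = $2,653.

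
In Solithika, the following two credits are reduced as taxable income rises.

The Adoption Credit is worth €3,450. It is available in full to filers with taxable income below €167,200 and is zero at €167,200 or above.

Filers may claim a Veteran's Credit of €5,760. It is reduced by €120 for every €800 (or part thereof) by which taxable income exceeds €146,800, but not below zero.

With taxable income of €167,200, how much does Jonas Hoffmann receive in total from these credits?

€2,640

Adoption Credit: €167,200 meets or exceeds the €167,200 cutoff, so the credit is €0.
Veteran's Credit: income exceeds €146,800 by €20,400, which is 26 full-or-partial €800 increments; reduction = 26 × €120 = €3,120, leaving €2,640.
Total: €0 + €2,640 = €2,640.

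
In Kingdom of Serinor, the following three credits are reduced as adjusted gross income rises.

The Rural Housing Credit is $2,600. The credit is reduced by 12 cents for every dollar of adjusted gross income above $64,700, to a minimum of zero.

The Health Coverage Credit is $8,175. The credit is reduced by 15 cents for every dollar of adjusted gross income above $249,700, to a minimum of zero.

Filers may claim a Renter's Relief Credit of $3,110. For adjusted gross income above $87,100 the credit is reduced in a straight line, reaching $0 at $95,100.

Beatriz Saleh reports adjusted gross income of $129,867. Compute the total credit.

$8,175

Rural Housing Credit: 12% of the $65,167 excess over $64,700 is $7,820.04 ≥ base, so the credit is $0.
Health Coverage Credit: $129,867 is at or below the $249,700 threshold, so the full $8,175 applies.
Renter's Relief Credit: $129,867 is at or above $95,100, so the credit is $0.
Total: $0 + $8,175 + $0 = $8,175.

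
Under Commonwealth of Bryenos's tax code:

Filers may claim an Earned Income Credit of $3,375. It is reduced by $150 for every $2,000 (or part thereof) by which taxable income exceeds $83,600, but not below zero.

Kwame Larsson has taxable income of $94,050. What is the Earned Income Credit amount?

Earned Income Credit: income exceeds $83,600 by $10,450, which is 6 full-or-partial $2,000 increments; reduction = 6 × $150 = $900, leaving $2,475.

$2,475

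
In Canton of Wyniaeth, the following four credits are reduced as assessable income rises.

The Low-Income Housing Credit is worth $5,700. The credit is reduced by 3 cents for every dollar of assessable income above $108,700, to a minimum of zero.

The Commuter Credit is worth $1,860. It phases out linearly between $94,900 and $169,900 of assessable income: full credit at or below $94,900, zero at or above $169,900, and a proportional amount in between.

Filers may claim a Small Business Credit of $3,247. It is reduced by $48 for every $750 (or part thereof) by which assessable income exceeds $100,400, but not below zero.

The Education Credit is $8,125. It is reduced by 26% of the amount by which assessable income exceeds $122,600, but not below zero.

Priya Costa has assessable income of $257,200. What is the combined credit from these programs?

Low-Income Housing Credit: 3% of the $148,500 excess over $108,700 is $4,455; credit = $5,700 − $4,455 = $1,245.
Commuter Credit: $257,200 is at or above $169,900, so the credit is $0.
Small Business Credit: income exceeds $100,400 by $156,800 → 210 increments × $48 = $10,080 ≥ base, so the credit is $0.
Education Credit: 26% of the $134,600 excess over $122,600 is $34,996 ≥ base, so the credit is $0.
Total: $1,245 + $0 + $0 + $0 = $1,245.

$1,245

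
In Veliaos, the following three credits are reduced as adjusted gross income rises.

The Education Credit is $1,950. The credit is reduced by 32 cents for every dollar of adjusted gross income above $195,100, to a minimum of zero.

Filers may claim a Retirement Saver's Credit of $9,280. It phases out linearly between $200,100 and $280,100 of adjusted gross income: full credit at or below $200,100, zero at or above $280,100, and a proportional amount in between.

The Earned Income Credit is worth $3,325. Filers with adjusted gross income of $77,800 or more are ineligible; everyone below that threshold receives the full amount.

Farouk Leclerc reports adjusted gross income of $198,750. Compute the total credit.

Education Credit: 32% of the $3,650 excess over $195,100 is $1,168; credit = $1,950 − $1,168 = $782.
Retirement Saver's Credit: $198,750 is at or below the $200,100 threshold, so the full $9,280 applies.
Earned Income Credit: $198,750 meets or exceeds the $77,800 cutoff, so the credit is $0.
Total: $782 + $9,280 + $0 = $10,062.

$10,062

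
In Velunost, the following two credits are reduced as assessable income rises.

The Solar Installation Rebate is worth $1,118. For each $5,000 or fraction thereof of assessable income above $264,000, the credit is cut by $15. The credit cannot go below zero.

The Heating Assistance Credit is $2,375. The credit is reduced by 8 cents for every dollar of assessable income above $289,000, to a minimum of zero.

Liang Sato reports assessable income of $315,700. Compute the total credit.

Solar Installation Rebate: income exceeds $264,000 by $51,700, which is 11 full-or-partial $5,000 increments; reduction = 11 × $15 = $165, leaving $953.
Heating Assistance Credit: 8% of the $26,700 excess over $289,000 is $2,136; credit = $2,375 − $2,136 = $239.
Total: $953 + $239 = $1,192.

$1,192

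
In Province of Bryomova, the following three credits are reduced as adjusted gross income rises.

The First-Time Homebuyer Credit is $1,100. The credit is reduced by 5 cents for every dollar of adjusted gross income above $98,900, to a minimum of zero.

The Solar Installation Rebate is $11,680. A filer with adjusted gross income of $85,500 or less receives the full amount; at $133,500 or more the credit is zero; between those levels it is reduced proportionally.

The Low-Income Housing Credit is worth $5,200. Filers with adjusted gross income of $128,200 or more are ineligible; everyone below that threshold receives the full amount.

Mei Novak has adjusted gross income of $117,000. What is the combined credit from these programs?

$9,410

First-Time Homebuyer Credit: 5% of the $18,100 excess over $98,900 is $905; credit = $1,100 − $905 = $195.
Solar Installation Rebate: $117,000 is $31,500 into a $48,000 phase-out range, leaving 16,500/48,000 of the credit: $11,680 × 16,500/48,000 = $4,015.
Low-Income Housing Credit: $117,000 is below the $128,200 cutoff, so the full $5,200 applies.
Total: $195 + $4,015 + $5,200 = $9,410.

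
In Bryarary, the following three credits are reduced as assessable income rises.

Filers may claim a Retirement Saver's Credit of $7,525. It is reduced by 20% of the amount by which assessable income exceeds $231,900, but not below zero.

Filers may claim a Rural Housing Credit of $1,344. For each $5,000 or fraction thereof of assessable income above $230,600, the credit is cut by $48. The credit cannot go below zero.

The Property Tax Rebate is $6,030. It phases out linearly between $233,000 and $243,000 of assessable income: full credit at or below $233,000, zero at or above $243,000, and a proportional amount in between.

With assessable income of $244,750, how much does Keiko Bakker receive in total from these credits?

Retirement Saver's Credit: 20% of the $12,850 excess over $231,900 is $2,570; credit = $7,525 − $2,570 = $4,955.
Rural Housing Credit: income exceeds $230,600 by $14,150, which is 3 full-or-partial $5,000 increments; reduction = 3 × $48 = $144, leaving $1,200.
Property Tax Rebate: $244,750 is at or above $243,000, so the credit is $0.
Total: $4,955 + $1,200 + $0 = $6,155.

$6,155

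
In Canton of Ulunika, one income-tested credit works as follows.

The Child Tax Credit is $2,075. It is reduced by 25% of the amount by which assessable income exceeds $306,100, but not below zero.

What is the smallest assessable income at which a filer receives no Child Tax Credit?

The credit falls by 25% of each dollar above $306,100, so it reaches zero when the excess is $2,075 / 25% = $8,300: income = $306,100 + $8,300 = $314,400.

$314,400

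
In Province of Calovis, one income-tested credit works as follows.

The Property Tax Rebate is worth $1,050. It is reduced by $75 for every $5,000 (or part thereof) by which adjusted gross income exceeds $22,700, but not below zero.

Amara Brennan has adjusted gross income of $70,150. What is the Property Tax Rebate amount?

Property Tax Rebate: income exceeds $22,700 by $47,450, which is 10 full-or-partial $5,000 increments; reduction = 10 × $75 = $750, leaving $300.

$300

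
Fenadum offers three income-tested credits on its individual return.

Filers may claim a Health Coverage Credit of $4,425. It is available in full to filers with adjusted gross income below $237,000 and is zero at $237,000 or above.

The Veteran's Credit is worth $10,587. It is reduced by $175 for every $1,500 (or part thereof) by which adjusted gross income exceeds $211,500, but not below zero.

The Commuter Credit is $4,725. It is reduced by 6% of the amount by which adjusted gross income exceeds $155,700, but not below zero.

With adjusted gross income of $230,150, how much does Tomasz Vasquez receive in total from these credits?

$12,995

Health Coverage Credit: $230,150 is below the $237,000 cutoff, so the full $4,425 applies.
Veteran's Credit: income exceeds $211,500 by $18,650, which is 13 full-or-partial $1,500 increments; reduction = 13 × $175 = $2,275, leaving $8,312.
Commuter Credit: 6% of the $74,450 excess over $155,700 is $4,467; credit = $4,725 − $4,467 = $258.
Total: $4,425 + $8,312 + $258 = $12,995.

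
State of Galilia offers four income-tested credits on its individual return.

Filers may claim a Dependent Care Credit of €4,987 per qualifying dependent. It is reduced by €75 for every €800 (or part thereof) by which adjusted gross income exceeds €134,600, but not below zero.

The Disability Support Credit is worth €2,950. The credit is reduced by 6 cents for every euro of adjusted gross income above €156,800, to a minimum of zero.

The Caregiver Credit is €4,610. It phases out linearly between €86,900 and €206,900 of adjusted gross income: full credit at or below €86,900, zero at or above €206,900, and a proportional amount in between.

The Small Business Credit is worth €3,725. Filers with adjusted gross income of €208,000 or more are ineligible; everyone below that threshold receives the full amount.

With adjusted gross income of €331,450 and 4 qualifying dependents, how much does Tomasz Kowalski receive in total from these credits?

€1,423

Dependent Care Credit: base = 4 × €4,987 = €19,948. income exceeds €134,600 by €196,850, which is 247 full-or-partial €800 increments; reduction = 247 × €75 = €18,525, leaving €1,423.
Disability Support Credit: 6% of the €174,650 excess over €156,800 is €10,479 ≥ base, so the credit is €0.
Caregiver Credit: €331,450 is at or above €206,900, so the credit is €0.
Small Business Credit: €331,450 meets or exceeds the €208,000 cutoff, so the credit is €0.
Total: €1,423 + €0 + €0 + €0 = €1,423.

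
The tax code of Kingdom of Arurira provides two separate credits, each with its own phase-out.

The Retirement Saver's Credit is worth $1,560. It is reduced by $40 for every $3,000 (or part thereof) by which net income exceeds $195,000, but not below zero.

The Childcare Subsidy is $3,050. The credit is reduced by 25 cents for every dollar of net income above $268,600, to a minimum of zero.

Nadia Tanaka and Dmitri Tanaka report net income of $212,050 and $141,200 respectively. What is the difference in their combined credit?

Nadia ($212,050): Retirement Saver's Credit: income exceeds $195,000 by $17,050, which is 6 full-or-partial $3,000 increments; reduction = 6 × $40 = $240, leaving $1,320. Childcare Subsidy: $212,050 is at or below the $268,600 threshold, so the full $3,050 applies. total $1,320 + $3,050 = $4,370
Dmitri ($141,200): Retirement Saver's Credit: $141,200 is at or below the $195,000 threshold, so the full $1,560 applies. Childcare Subsidy: $141,200 is at or below the $268,600 threshold, so the full $3,050 applies. total $1,560 + $3,050 = $4,610
Difference: |$4,370 − $4,610| = $240.

$240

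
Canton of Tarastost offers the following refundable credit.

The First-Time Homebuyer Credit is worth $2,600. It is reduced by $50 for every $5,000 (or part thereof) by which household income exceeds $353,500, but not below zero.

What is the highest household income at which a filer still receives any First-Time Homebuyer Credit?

After 51 increments the reduction is 51 × $50 = $2,550, leaving $50; one more increment wipes it out. Increment 51 ends at excess 51 × $5,000 = $255,000, so the highest qualifying income is $353,500 + $255,000 = $608,500.

$608,500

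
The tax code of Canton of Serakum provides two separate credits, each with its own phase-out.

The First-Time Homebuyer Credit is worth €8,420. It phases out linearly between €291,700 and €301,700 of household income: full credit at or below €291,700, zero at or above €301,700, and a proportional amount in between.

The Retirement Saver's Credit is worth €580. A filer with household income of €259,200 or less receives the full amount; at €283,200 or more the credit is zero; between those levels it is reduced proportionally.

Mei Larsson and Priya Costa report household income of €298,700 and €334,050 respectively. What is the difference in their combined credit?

€2,526

Mei (€298,700): First-Time Homebuyer Credit: €298,700 is €7,000 into a €10,000 phase-out range, leaving 3,000/10,000 of the credit: €8,420 × 3,000/10,000 = €2,526. Retirement Saver's Credit: €298,700 is at or above €283,200, so the credit is €0. total €2,526 + €0 = €2,526
Priya (€334,050): First-Time Homebuyer Credit: €334,050 is at or above €301,700, so the credit is €0. Retirement Saver's Credit: €334,050 is at or above €283,200, so the credit is €0. total €0 + €0 = €0
Difference: |€2,526 − €0| = €2,526.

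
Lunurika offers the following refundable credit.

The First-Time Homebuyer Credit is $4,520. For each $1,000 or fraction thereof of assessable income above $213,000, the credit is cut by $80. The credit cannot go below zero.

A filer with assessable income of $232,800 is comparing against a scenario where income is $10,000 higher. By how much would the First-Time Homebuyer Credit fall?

At $232,800 — income exceeds $213,000 by $19,800, which is 20 full-or-partial $1,000 increments; reduction = 20 × $80 = $1,600, leaving $2,920.
At $242,800 — income exceeds $213,000 by $29,800, which is 30 full-or-partial $1,000 increments; reduction = 30 × $80 = $2,400, leaving $2,120.
Lost: $2,920 − $2,120 = $800.

$800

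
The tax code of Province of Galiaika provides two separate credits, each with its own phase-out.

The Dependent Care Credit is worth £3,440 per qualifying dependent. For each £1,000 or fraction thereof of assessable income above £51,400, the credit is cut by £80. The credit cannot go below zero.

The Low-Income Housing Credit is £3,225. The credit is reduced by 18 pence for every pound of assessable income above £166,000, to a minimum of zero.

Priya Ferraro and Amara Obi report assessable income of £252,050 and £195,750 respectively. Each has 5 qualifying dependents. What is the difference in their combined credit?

Priya (£252,050): Dependent Care Credit: base = 5 × £3,440 = £17,200. income exceeds £51,400 by £200,650, which is 201 full-or-partial £1,000 increments; reduction = 201 × £80 = £16,080, leaving £1,120. Low-Income Housing Credit: 18% of the £86,050 excess over £166,000 is £15,489 ≥ base, so the credit is £0. total £1,120 + £0 = £1,120
Amara (£195,750): Dependent Care Credit: base = 5 × £3,440 = £17,200. income exceeds £51,400 by £144,350, which is 145 full-or-partial £1,000 increments; reduction = 145 × £80 = £11,600, leaving £5,600. Low-Income Housing Credit: 18% of the £29,750 excess over £166,000 is £5,355 ≥ base, so the credit is £0. total £5,600 + £0 = £5,600
Difference: |£1,120 − £5,600| = £4,480.

£4,480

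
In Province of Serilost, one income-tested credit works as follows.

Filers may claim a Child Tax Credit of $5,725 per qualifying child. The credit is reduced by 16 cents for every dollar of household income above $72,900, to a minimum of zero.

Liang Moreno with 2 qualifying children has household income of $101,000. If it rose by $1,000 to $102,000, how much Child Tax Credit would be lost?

$160

At $101,000 — base = 2 × $5,725 = $11,450. 16% of the $28,100 excess over $72,900 is $4,496; credit = $11,450 − $4,496 = $6,954.
At $102,000 — base = 2 × $5,725 = $11,450. 16% of the $29,100 excess over $72,900 is $4,656; credit = $11,450 − $4,656 = $6,794.
Lost: $6,954 − $6,794 = $160.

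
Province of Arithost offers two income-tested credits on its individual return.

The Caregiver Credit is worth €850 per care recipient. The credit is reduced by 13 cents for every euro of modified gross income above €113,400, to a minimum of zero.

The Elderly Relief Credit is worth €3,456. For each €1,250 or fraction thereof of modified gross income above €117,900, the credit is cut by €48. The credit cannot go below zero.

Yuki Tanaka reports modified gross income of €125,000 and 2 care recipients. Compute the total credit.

€3,360

Caregiver Credit: base = 2 × €850 = €1,700. 13% of the €11,600 excess over €113,400 is €1,508; credit = €1,700 − €1,508 = €192.
Elderly Relief Credit: income exceeds €117,900 by €7,100, which is 6 full-or-partial €1,250 increments; reduction = 6 × €48 = €288, leaving €3,168.
Total: €192 + €3,168 = €3,360.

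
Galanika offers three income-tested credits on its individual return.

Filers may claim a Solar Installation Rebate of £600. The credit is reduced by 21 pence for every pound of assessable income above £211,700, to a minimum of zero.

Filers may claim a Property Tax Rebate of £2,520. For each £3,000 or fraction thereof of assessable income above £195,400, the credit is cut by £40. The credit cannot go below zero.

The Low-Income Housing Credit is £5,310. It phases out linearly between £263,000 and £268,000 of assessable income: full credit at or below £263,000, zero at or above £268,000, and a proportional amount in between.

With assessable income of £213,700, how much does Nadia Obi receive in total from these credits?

Solar Installation Rebate: 21% of the £2,000 excess over £211,700 is £420; credit = £600 − £420 = £180.
Property Tax Rebate: income exceeds £195,400 by £18,300, which is 7 full-or-partial £3,000 increments; reduction = 7 × £40 = £280, leaving £2,240.
Low-Income Housing Credit: £213,700 is at or below the £263,000 threshold, so the full £5,310 applies.
Total: £180 + £2,240 + £5,310 = £7,730.

£7,730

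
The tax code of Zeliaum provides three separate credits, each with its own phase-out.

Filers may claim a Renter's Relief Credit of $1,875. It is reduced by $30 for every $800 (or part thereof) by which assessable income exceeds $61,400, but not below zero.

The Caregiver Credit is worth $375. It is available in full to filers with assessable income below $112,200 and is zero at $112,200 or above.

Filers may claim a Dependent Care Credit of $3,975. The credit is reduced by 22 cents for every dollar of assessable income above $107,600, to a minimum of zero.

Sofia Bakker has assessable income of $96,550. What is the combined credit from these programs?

$4,905

Renter's Relief Credit: income exceeds $61,400 by $35,150, which is 44 full-or-partial $800 increments; reduction = 44 × $30 = $1,320, leaving $555.
Caregiver Credit: $96,550 is below the $112,200 cutoff, so the full $375 applies.
Dependent Care Credit: $96,550 is at or below the $107,600 threshold, so the full $3,975 applies.
Total: $555 + $375 + $3,975 = $4,905.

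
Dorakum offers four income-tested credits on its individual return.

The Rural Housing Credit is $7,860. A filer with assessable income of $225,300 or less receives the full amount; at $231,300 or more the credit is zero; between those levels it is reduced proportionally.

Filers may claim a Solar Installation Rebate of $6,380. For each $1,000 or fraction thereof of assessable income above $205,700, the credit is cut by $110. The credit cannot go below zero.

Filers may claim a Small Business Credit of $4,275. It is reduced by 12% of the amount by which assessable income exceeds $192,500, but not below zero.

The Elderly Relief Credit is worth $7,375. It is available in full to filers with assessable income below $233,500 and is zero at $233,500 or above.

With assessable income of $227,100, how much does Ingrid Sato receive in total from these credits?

Rural Housing Credit: $227,100 is $1,800 into a $6,000 phase-out range, leaving 4,200/6,000 of the credit: $7,860 × 4,200/6,000 = $5,502.
Solar Installation Rebate: income exceeds $205,700 by $21,400, which is 22 full-or-partial $1,000 increments; reduction = 22 × $110 = $2,420, leaving $3,960.
Small Business Credit: 12% of the $34,600 excess over $192,500 is $4,152; credit = $4,275 − $4,152 = $123.
Elderly Relief Credit: $227,100 is below the $233,500 cutoff, so the full $7,375 applies.
Total: $5,502 + $3,960 + $123 + $7,375 = $16,960.

$16,960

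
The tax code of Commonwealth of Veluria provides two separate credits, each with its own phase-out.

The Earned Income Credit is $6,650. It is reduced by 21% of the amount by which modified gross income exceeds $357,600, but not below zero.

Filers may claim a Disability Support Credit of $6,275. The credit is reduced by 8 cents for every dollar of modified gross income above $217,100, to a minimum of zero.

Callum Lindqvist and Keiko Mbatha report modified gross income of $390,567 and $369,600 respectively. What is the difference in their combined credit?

$4,130

Callum ($390,567): Earned Income Credit: 21% of the $32,967 excess over $357,600 is $6,923.07 ≥ base, so the credit is $0. Disability Support Credit: 8% of the $173,467 excess over $217,100 is $13,877.36 ≥ base, so the credit is $0. total $0 + $0 = $0
Keiko ($369,600): Earned Income Credit: 21% of the $12,000 excess over $357,600 is $2,520; credit = $6,650 − $2,520 = $4,130. Disability Support Credit: 8% of the $152,500 excess over $217,100 is $12,200 ≥ base, so the credit is $0. total $4,130 + $0 = $4,130
Difference: |$0 − $4,130| = $4,130.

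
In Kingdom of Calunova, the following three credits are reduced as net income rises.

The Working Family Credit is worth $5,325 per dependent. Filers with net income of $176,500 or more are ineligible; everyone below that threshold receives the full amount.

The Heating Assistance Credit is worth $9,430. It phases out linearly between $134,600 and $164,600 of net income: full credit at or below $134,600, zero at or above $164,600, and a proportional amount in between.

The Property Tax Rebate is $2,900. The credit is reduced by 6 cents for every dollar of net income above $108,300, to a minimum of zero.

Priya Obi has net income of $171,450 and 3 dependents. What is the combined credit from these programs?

$15,975

Working Family Credit: base = 3 × $5,325 = $15,975. $171,450 is below the $176,500 cutoff, so the full $15,975 applies.
Heating Assistance Credit: $171,450 is at or above $164,600, so the credit is $0.
Property Tax Rebate: 6% of the $63,150 excess over $108,300 is $3,789 ≥ base, so the credit is $0.
Total: $15,975 + $0 + $0 = $15,975.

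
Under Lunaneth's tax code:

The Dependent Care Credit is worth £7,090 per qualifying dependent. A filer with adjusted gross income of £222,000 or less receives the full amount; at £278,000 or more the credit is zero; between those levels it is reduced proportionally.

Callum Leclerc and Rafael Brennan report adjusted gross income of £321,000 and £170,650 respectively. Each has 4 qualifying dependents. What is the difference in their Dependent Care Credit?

Callum (£321,000): Dependent Care Credit: base = 4 × £7,090 = £28,360. £321,000 is at or above £278,000, so the credit is £0.
Rafael (£170,650): Dependent Care Credit: base = 4 × £7,090 = £28,360. £170,650 is at or below the £222,000 threshold, so the full £28,360 applies.
Difference: |£0 − £28,360| = £28,360.

£28,360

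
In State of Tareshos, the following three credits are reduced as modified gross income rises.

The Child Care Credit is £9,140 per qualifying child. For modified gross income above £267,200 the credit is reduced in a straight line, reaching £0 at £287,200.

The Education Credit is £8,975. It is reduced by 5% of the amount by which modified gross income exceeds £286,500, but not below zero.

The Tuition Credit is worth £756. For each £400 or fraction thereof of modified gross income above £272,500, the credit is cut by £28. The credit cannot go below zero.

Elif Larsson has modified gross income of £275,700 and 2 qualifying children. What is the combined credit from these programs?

Child Care Credit: base = 2 × £9,140 = £18,280. £275,700 is £8,500 into a £20,000 phase-out range, leaving 11,500/20,000 of the credit: £18,280 × 11,500/20,000 = £10,511.
Education Credit: £275,700 is at or below the £286,500 threshold, so the full £8,975 applies.
Tuition Credit: income exceeds £272,500 by £3,200, which is 8 full-or-partial £400 increments; reduction = 8 × £28 = £224, leaving £532.
Total: £10,511 + £8,975 + £532 = £20,018.

£20,018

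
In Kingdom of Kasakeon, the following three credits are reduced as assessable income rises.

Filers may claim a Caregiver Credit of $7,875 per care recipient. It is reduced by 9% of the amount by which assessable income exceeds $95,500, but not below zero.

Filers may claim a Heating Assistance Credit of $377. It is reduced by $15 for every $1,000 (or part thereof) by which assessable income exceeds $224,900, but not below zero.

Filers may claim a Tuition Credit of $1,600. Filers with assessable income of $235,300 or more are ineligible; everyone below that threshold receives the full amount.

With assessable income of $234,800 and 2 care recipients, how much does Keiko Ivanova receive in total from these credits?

Caregiver Credit: base = 2 × $7,875 = $15,750. 9% of the $139,300 excess over $95,500 is $12,537; credit = $15,750 − $12,537 = $3,213.
Heating Assistance Credit: income exceeds $224,900 by $9,900, which is 10 full-or-partial $1,000 increments; reduction = 10 × $15 = $150, leaving $227.
Tuition Credit: $234,800 is below the $235,300 cutoff, so the full $1,600 applies.
Total: $3,213 + $227 + $1,600 = $5,040.

$5,040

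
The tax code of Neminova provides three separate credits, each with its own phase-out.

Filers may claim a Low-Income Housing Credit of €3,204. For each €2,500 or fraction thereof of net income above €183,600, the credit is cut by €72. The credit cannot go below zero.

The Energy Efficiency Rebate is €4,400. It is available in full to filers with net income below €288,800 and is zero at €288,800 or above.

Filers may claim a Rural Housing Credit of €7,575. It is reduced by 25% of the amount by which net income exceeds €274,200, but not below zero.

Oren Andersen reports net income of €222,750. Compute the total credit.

€14,027

Low-Income Housing Credit: income exceeds €183,600 by €39,150, which is 16 full-or-partial €2,500 increments; reduction = 16 × €72 = €1,152, leaving €2,052.
Energy Efficiency Rebate: €222,750 is below the €288,800 cutoff, so the full €4,400 applies.
Rural Housing Credit: €222,750 is at or below the €274,200 threshold, so the full €7,575 applies.
Total: €2,052 + €4,400 + €7,575 = €14,027.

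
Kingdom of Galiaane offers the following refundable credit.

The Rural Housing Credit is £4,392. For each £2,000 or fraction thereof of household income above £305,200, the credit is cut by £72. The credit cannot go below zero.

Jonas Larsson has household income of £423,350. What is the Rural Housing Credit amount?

£72

Rural Housing Credit: income exceeds £305,200 by £118,150, which is 60 full-or-partial £2,000 increments; reduction = 60 × £72 = £4,320, leaving £72.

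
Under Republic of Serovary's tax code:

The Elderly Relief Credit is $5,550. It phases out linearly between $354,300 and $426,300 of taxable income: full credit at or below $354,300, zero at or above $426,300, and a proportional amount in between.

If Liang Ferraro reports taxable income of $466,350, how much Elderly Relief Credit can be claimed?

Elderly Relief Credit: $466,350 is at or above $426,300, so the credit is $0.

$0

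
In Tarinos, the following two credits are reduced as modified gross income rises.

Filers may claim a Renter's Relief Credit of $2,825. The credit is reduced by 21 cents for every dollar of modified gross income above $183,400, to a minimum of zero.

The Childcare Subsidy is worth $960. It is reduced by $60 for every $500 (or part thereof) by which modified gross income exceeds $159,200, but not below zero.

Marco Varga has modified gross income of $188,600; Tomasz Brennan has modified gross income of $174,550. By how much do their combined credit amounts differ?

$1,092

Marco ($188,600): Renter's Relief Credit: 21% of the $5,200 excess over $183,400 is $1,092; credit = $2,825 − $1,092 = $1,733. Childcare Subsidy: income exceeds $159,200 by $29,400 → 59 increments × $60 = $3,540 ≥ base, so the credit is $0. total $1,733 + $0 = $1,733
Tomasz ($174,550): Renter's Relief Credit: $174,550 is at or below the $183,400 threshold, so the full $2,825 applies. Childcare Subsidy: income exceeds $159,200 by $15,350 → 31 increments × $60 = $1,860 ≥ base, so the credit is $0. total $2,825 + $0 = $2,825
Difference: |$1,733 − $2,825| = $1,092.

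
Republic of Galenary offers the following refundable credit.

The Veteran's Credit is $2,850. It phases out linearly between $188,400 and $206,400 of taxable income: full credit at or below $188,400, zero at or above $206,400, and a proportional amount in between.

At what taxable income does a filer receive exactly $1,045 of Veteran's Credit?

$199,800

$1,045 is 1,045/2,850 of the full $2,850, so 1,805/2,850 of the $18,000 range has been used: income = $188,400 + $18,000 × 1,805/2,850 = $199,800.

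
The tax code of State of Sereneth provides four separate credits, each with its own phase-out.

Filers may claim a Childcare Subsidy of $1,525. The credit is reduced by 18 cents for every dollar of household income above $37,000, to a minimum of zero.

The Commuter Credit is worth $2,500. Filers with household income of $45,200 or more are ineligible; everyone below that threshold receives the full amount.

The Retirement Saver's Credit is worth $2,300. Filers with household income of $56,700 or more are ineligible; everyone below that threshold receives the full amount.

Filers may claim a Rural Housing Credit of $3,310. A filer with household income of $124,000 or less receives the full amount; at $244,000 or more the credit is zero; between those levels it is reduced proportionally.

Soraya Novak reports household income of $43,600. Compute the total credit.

$8,447

Childcare Subsidy: 18% of the $6,600 excess over $37,000 is $1,188; credit = $1,525 − $1,188 = $337.
Commuter Credit: $43,600 is below the $45,200 cutoff, so the full $2,500 applies.
Retirement Saver's Credit: $43,600 is below the $56,700 cutoff, so the full $2,300 applies.
Rural Housing Credit: $43,600 is at or below the $124,000 threshold, so the full $3,310 applies.
Total: $337 + $2,500 + $2,300 + $3,310 = $8,447.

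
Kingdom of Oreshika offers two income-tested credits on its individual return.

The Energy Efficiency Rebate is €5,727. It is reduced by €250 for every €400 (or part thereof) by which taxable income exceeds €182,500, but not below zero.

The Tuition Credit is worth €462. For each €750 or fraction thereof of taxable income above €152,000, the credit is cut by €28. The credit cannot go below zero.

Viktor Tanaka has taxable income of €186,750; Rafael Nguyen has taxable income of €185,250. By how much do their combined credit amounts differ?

€1,000

Viktor (€186,750): Energy Efficiency Rebate: income exceeds €182,500 by €4,250, which is 11 full-or-partial €400 increments; reduction = 11 × €250 = €2,750, leaving €2,977. Tuition Credit: income exceeds €152,000 by €34,750 → 47 increments × €28 = €1,316 ≥ base, so the credit is €0. total €2,977 + €0 = €2,977
Rafael (€185,250): Energy Efficiency Rebate: income exceeds €182,500 by €2,750, which is 7 full-or-partial €400 increments; reduction = 7 × €250 = €1,750, leaving €3,977. Tuition Credit: income exceeds €152,000 by €33,250 → 45 increments × €28 = €1,260 ≥ base, so the credit is €0. total €3,977 + €0 = €3,977
Difference: |€2,977 − €3,977| = €1,000.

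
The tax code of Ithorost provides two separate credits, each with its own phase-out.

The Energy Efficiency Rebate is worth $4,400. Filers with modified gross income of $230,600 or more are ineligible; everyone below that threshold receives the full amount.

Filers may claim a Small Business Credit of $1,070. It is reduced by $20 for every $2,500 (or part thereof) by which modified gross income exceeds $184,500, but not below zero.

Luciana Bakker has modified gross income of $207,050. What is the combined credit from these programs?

$5,270

Energy Efficiency Rebate: $207,050 is below the $230,600 cutoff, so the full $4,400 applies.
Small Business Credit: income exceeds $184,500 by $22,550, which is 10 full-or-partial $2,500 increments; reduction = 10 × $20 = $200, leaving $870.
Total: $4,400 + $870 = $5,270.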